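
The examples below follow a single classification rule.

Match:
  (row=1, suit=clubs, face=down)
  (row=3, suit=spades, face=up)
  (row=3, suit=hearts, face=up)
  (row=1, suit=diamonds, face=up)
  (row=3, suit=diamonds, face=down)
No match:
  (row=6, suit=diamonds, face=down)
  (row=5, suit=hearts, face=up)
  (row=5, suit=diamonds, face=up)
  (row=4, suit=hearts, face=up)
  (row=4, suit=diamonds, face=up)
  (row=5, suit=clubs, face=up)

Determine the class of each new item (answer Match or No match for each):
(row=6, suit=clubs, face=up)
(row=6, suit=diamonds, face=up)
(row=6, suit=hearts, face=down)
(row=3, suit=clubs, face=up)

Every 'Match' example satisfies: row ≤ 3. None of the 'No match' examples do.
No match: (row=6, suit=clubs, face=up), since row = 6.
No match: (row=6, suit=diamonds, face=up), since row = 6.
No match: (row=6, suit=hearts, face=down), since row = 6.
Match: (row=3, suit=clubs, face=up), since row = 3.

No match, No match, No match, Match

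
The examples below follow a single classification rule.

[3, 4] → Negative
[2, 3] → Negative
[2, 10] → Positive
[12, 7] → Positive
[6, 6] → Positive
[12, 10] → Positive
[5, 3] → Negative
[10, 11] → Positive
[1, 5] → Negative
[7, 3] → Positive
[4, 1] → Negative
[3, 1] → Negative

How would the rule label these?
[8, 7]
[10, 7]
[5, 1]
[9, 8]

Every 'Positive' example satisfies: sum ≥ 10. None of the 'Negative' examples do.
Positive: [8, 7], since 8+7 = 15.
Positive: [10, 7], since 10+7 = 17.
Negative: [5, 1], since 5+1 = 6.
Positive: [9, 8], since 9+8 = 17.

Positive, Positive, Negative, Positive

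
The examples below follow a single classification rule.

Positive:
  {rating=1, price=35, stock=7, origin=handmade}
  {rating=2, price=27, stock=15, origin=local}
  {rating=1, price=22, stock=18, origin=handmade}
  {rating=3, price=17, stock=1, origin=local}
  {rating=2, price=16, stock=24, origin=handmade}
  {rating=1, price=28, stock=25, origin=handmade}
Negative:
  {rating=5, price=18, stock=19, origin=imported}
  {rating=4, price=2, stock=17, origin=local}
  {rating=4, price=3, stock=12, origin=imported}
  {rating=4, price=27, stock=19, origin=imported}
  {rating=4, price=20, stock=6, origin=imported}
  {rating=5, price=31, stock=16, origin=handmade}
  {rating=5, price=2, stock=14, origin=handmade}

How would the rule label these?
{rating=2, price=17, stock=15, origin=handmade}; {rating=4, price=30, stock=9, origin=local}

'Positive' ⟺ rating ≤ 3.
{rating=2, price=17, stock=15, origin=handmade} → rating = 2 → Positive.
{rating=4, price=30, stock=9, origin=local} → rating = 4 → Negative.

Positive, Negative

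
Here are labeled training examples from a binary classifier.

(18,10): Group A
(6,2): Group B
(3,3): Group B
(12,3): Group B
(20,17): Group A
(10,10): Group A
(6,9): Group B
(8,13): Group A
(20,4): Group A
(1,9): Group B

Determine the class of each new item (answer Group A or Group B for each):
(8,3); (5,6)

Group B, Group B

The distinguishing property — sum ≥ 20 — holds for all the 'Group A' cases and none of the 'Group B' cases.
(8,3): Group B (8+3 = 11).
(5,6): Group B (5+6 = 11).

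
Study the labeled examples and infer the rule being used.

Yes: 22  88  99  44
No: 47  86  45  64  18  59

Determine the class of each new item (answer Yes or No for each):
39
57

No, No

Looking at the examples, the only property every 'Yes' case has and every 'No' case lacks is: multiple of 11.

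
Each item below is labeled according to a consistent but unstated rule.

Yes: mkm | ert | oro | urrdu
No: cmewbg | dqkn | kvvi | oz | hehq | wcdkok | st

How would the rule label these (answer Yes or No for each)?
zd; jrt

The rule appears to be: odd length.
zd → length 2 → No.
jrt → length 3 → Yes.

No, Yes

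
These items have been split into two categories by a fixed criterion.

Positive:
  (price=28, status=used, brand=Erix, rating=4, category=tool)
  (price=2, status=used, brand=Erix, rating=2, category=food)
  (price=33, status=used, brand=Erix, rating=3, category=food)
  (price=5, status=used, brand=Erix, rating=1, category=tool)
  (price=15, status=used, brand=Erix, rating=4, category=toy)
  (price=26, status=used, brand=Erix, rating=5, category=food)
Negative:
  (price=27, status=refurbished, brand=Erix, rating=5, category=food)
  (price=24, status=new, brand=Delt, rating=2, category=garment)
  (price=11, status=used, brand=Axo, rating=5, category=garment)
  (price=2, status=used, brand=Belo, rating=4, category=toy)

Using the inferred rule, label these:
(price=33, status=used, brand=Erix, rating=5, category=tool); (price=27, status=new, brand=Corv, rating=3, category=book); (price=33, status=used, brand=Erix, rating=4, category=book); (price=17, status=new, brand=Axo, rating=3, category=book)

The pattern is that an item is 'Positive' exactly when: status is used AND brand is Erix.
(price=33, status=used, brand=Erix, rating=5, category=tool): status is used, brand is Erix, passes → Positive.
(price=27, status=new, brand=Corv, rating=3, category=book): status is new, brand is Corv, doesn't match → Negative.
(price=33, status=used, brand=Erix, rating=4, category=book): status is used, brand is Erix, passes → Positive.
(price=17, status=new, brand=Axo, rating=3, category=book): status is new, brand is Axo, doesn't match → Negative.

Positive, Negative, Positive, Negative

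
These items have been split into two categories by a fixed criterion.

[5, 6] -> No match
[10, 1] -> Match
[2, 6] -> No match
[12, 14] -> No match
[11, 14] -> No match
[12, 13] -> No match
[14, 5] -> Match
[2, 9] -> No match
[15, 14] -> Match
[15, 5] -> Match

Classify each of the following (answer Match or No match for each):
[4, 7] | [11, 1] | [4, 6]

No match, Match, No match

The common property of the 'Match' items is: first > second. No 'No match' item has it.
[4, 7]: 4 < 7 — doesn't qualify, so No match. [11, 1]: 11 > 1 — meets the rule, so Match. [4, 6]: 4 < 6 — doesn't qualify, so No match.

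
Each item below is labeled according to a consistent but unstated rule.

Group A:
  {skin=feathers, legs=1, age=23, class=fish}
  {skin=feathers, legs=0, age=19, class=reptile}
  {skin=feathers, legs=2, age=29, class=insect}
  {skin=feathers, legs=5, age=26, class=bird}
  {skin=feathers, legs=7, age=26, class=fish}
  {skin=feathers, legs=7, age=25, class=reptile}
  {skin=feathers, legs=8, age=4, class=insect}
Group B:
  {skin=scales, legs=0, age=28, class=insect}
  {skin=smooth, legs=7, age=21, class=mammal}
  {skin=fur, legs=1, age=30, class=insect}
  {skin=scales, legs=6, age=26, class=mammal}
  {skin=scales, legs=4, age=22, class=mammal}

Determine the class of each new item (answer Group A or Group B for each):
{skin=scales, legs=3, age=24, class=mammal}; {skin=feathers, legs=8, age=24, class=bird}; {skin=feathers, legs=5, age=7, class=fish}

Group B, Group A, Group A

Checking candidate rules against both groups, what survives is: skin is feathers.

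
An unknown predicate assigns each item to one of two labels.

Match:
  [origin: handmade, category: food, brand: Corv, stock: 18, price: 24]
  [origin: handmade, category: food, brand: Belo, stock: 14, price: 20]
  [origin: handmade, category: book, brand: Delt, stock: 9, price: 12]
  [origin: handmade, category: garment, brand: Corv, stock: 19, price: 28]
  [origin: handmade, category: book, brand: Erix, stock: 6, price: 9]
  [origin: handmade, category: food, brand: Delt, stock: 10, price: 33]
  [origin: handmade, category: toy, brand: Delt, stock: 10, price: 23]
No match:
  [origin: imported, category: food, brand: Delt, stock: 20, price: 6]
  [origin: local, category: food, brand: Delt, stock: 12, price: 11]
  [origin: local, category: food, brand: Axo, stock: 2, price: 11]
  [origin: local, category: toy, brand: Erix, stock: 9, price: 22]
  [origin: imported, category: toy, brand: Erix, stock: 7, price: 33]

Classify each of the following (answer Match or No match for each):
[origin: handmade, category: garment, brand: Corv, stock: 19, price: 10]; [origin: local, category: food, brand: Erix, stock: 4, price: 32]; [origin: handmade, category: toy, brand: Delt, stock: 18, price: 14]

Every 'Match' example satisfies: origin is handmade. None of the 'No match' examples do.
[origin: handmade, category: garment, brand: Corv, stock: 19, price: 10]: origin is handmade — qualifies, so Match.
[origin: local, category: food, brand: Erix, stock: 4, price: 32]: origin is local — lacks this property, so No match.
[origin: handmade, category: toy, brand: Delt, stock: 18, price: 14]: origin is handmade — qualifies, so Match.

Match, No match, Match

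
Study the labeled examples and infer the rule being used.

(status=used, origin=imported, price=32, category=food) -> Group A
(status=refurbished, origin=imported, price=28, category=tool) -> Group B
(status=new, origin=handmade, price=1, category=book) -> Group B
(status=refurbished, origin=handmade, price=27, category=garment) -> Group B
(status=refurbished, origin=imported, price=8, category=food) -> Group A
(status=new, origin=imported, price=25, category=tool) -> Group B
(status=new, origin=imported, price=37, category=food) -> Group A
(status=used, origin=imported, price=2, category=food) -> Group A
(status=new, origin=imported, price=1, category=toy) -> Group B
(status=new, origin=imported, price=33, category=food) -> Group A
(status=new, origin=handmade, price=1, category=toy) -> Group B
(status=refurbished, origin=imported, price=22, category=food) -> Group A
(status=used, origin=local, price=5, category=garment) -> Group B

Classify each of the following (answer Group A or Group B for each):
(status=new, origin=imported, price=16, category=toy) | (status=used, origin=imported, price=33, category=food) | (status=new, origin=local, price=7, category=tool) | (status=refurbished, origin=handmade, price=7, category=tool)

Every 'Group A' example satisfies: category is food. None of the 'Group B' examples do.
(status=new, origin=imported, price=16, category=toy): Group B (category is toy). (status=used, origin=imported, price=33, category=food): Group A (category is food). (status=new, origin=local, price=7, category=tool): Group B (category is tool). (status=refurbished, origin=handmade, price=7, category=tool): Group B (category is tool).

Group B, Group A, Group B, Group B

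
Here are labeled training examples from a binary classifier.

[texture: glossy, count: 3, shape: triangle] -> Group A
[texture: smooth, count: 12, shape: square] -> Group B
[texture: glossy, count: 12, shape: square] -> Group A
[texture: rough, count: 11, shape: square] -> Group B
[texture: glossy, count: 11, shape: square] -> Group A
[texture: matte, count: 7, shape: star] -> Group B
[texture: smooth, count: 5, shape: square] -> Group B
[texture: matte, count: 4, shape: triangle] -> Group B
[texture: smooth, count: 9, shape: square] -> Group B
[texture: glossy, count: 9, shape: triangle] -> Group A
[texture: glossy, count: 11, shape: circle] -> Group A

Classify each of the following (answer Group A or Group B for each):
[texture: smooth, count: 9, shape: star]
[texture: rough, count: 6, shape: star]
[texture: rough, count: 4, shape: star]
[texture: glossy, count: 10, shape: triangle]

Checking candidate rules against both groups, what survives is: texture is glossy.
[texture: smooth, count: 9, shape: star] — texture is smooth, hence Group B. [texture: rough, count: 6, shape: star] — texture is rough, hence Group B. [texture: rough, count: 4, shape: star] — texture is rough, hence Group B. [texture: glossy, count: 10, shape: triangle] — texture is glossy, hence Group A.

Group B, Group B, Group B, Group A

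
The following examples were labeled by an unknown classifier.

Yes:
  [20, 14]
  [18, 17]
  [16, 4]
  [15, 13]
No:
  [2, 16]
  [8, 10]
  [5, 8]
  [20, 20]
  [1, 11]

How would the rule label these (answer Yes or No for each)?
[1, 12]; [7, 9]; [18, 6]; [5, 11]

The pattern is that an item is 'Yes' exactly when: first > second.
[1, 12]: 1 < 12 — does not satisfy this, so No.
[7, 9]: 7 < 9 — does not satisfy this, so No.
[18, 6]: 18 > 6 — meets the rule, so Yes.
[5, 11]: 5 < 11 — does not satisfy this, so No.

No, No, Yes, No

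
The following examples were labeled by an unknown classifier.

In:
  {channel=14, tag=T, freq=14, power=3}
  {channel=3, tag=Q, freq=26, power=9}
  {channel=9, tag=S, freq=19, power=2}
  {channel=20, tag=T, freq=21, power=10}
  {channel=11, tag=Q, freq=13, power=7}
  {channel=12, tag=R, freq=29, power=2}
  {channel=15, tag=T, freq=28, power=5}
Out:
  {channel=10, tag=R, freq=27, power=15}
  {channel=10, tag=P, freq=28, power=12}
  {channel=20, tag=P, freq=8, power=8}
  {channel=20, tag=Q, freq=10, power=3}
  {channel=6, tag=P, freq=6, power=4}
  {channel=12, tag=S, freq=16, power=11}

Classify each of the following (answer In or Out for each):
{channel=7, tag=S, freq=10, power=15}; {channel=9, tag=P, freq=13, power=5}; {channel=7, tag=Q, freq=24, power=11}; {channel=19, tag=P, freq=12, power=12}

Out, In, Out, Out

A rule that fits every label: freq ≥ 13 AND power ≤ 10 — true of each 'In' example, false of each 'Out' one.
{channel=7, tag=S, freq=10, power=15}: freq = 10, power = 15 — doesn't qualify, so Out. {channel=9, tag=P, freq=13, power=5}: freq = 13, power = 5 — qualifies, so In. {channel=7, tag=Q, freq=24, power=11}: freq = 24, power = 11 — doesn't qualify, so Out. {channel=19, tag=P, freq=12, power=12}: freq = 12, power = 12 — doesn't qualify, so Out.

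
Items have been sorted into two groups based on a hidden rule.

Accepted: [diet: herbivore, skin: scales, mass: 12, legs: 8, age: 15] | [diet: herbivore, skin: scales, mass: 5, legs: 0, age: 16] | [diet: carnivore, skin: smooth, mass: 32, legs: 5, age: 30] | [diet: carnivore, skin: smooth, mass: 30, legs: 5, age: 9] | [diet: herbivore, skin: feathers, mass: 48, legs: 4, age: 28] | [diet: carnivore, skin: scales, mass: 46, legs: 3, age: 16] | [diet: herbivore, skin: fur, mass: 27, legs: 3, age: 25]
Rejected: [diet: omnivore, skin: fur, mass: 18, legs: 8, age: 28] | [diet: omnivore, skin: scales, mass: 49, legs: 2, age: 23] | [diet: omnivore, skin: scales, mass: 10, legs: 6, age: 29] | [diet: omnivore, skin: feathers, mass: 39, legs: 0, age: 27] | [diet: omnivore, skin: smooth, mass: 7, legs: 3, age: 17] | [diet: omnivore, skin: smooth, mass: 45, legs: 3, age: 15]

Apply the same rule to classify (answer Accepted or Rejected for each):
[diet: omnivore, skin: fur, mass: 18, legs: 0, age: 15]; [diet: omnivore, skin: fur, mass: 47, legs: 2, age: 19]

Rejected, Rejected

The pattern is that an item is 'Accepted' exactly when: diet is not omnivore.
[diet: omnivore, skin: fur, mass: 18, legs: 0, age: 15]: diet is omnivore, fails the rule → Rejected. [diet: omnivore, skin: fur, mass: 47, legs: 2, age: 19]: diet is omnivore, fails the rule → Rejected.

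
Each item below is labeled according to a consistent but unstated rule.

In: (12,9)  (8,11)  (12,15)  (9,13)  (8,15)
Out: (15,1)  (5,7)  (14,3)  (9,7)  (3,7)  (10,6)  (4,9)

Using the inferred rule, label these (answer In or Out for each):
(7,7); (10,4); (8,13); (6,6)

The pattern is that an item is 'In' exactly when: sum ≥ 19.
(7,7) — 7+7 = 14, hence Out. (10,4) — 10+4 = 14, hence Out. (8,13) — 8+13 = 21, hence In. (6,6) — 6+6 = 12, hence Out.

Out, Out, In, Out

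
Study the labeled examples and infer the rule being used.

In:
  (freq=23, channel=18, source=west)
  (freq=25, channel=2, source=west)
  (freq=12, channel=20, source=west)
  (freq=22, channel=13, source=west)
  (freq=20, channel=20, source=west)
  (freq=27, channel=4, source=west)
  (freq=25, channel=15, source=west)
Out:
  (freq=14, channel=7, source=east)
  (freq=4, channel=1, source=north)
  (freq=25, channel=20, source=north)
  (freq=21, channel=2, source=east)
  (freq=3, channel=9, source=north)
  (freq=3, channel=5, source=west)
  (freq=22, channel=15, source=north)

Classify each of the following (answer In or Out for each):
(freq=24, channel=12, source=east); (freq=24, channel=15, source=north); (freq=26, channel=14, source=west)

The rule appears to be: source is west AND freq ≥ 4.

Out, Out, In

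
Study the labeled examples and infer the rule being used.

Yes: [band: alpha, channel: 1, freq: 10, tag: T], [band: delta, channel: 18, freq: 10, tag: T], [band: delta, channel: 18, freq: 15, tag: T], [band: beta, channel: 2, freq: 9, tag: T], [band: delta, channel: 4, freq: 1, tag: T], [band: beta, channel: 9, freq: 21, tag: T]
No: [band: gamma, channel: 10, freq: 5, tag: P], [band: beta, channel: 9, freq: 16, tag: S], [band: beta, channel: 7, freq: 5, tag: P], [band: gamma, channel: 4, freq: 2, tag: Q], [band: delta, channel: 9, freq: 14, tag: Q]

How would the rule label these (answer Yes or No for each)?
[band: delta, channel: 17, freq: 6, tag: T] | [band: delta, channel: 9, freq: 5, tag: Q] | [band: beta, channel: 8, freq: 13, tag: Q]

Looking at the examples, the only property every 'Yes' case has and every 'No' case lacks is: tag is T.
[band: delta, channel: 17, freq: 6, tag: T]: Yes (tag is T). [band: delta, channel: 9, freq: 5, tag: Q]: No (tag is Q). [band: beta, channel: 8, freq: 13, tag: Q]: No (tag is Q).

Yes, No, No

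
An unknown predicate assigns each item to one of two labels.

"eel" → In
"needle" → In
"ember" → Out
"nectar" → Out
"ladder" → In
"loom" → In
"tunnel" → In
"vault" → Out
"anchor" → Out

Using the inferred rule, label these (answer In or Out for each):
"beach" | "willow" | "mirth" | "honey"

Out, In, Out, Out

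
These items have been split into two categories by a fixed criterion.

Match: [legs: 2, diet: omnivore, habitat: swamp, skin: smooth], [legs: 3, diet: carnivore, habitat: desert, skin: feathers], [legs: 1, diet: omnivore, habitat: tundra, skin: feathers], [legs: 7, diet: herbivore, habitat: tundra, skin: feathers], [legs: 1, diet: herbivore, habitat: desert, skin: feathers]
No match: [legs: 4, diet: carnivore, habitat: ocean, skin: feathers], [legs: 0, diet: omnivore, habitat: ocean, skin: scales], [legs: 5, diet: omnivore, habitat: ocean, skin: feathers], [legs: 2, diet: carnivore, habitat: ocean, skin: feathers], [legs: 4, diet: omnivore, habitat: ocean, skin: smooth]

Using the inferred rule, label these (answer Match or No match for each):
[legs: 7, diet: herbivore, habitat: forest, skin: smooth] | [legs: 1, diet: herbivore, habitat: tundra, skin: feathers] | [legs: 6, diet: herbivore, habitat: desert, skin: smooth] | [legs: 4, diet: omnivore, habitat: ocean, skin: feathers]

Match, Match, Match, No match

The common property of the 'Match' items is: habitat is not ocean. No 'No match' item has it.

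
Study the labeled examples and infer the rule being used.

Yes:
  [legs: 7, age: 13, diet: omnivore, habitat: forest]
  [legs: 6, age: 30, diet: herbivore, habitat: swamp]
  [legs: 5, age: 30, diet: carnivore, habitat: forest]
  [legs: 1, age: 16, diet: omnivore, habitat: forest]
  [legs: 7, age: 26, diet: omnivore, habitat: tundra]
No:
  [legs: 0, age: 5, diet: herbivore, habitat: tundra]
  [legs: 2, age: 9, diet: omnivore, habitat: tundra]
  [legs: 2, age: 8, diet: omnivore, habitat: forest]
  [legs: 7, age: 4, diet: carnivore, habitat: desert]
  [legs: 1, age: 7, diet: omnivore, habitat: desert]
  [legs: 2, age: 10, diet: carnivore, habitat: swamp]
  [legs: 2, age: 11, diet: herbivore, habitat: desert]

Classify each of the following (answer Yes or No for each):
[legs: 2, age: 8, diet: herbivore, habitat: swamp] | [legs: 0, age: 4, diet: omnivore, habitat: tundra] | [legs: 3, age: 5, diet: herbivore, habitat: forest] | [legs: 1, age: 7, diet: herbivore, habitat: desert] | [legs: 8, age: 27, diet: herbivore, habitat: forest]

No, No, No, No, Yes

A rule that fits every label: age ≥ 13 — true of each 'Yes' example, false of each 'No' one.
[legs: 2, age: 8, diet: herbivore, habitat: swamp] — age = 8, hence No.
[legs: 0, age: 4, diet: omnivore, habitat: tundra] — age = 4, hence No.
[legs: 3, age: 5, diet: herbivore, habitat: forest] — age = 5, hence No.
[legs: 1, age: 7, diet: herbivore, habitat: desert] — age = 7, hence No.
[legs: 8, age: 27, diet: herbivore, habitat: forest] — age = 27, hence Yes.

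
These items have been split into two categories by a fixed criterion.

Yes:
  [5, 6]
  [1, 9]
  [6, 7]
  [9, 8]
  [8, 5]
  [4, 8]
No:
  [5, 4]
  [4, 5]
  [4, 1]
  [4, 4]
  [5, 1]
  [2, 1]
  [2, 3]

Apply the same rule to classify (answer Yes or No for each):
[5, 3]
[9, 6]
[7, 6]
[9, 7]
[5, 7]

No, Yes, Yes, Yes, Yes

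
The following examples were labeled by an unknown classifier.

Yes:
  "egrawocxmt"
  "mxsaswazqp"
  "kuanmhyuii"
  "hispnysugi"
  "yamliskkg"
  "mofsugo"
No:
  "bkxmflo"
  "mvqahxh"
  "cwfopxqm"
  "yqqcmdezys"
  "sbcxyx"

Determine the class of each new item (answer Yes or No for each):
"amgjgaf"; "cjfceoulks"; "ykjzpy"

Yes, Yes, No

A rule that fits every label: has ≥ 2 vowels — true of each 'Yes' example, false of each 'No' one.
"amgjgaf": 2 vowels — fits, so Yes. "cjfceoulks": 3 vowels — fits, so Yes. "ykjzpy": 0 vowels — fails the rule, so No.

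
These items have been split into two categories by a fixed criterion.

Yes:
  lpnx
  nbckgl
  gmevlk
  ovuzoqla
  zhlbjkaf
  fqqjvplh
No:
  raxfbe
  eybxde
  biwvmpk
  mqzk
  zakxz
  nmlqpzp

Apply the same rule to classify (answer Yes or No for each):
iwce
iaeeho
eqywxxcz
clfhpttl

A rule that fits every label: even length AND contains 'l' — true of each 'Yes' example, false of each 'No' one.
iwce → length 4, no 'l' → No. iaeeho → length 6, no 'l' → No. eqywxxcz → length 8, no 'l' → No. clfhpttl → length 8, has 'l' → Yes.

No, No, No, Yes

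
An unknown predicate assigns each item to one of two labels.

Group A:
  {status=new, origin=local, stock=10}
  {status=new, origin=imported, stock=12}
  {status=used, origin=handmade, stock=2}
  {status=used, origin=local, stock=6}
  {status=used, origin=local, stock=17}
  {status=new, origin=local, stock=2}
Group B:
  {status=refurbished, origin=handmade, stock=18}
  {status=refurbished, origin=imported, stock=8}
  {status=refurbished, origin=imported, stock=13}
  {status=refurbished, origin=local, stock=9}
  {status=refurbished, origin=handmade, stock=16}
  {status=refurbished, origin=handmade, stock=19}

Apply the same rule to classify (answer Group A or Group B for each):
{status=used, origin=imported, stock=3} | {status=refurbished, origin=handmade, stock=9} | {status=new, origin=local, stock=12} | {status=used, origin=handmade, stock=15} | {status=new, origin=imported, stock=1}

Comparing the two groups points to one rule — status is not refurbished.

Group A, Group B, Group A, Group A, Group A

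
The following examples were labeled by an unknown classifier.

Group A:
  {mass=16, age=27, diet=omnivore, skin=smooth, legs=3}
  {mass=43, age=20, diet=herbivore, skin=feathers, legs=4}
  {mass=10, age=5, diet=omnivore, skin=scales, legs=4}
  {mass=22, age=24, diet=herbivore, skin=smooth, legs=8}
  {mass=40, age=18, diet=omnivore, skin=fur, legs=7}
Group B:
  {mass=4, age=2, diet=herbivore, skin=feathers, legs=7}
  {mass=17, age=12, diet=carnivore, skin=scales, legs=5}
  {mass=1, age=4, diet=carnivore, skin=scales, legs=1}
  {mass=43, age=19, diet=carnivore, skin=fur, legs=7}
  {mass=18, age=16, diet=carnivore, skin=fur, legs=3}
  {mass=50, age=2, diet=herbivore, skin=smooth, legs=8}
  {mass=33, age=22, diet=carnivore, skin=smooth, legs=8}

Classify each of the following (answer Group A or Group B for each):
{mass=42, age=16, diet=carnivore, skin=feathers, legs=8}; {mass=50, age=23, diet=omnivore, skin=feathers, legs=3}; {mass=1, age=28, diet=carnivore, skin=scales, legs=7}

Every 'Group A' example satisfies: diet is not carnivore AND age ≥ 4. None of the 'Group B' examples do.
Group B: {mass=42, age=16, diet=carnivore, skin=feathers, legs=8}, since diet is carnivore, age = 16.
Group A: {mass=50, age=23, diet=omnivore, skin=feathers, legs=3}, since diet is omnivore, age = 23.
Group B: {mass=1, age=28, diet=carnivore, skin=scales, legs=7}, since diet is carnivore, age = 28.

Group B, Group A, Group B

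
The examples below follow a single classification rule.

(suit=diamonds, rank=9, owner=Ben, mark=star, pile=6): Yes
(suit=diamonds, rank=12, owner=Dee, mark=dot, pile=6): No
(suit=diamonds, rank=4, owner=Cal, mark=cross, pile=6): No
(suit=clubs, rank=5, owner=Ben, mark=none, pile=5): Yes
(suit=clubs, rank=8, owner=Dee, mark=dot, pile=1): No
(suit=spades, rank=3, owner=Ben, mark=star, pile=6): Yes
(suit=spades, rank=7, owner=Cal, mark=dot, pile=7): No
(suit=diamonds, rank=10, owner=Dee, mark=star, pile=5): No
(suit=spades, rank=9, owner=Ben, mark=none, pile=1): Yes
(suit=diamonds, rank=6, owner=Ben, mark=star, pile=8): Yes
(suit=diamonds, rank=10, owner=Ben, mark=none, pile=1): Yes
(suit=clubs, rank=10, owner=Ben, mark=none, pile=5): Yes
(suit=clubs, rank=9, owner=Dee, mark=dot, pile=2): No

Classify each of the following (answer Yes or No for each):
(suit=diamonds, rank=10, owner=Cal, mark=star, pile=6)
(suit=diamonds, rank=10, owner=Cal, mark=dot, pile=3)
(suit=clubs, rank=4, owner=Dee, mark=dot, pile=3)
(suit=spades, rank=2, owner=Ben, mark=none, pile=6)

All 'Yes' examples share one property — owner is Ben — and every 'No' example lacks it.
(suit=diamonds, rank=10, owner=Cal, mark=star, pile=6): No (owner is Cal).
(suit=diamonds, rank=10, owner=Cal, mark=dot, pile=3): No (owner is Cal).
(suit=clubs, rank=4, owner=Dee, mark=dot, pile=3): No (owner is Dee).
(suit=spades, rank=2, owner=Ben, mark=none, pile=6): Yes (owner is Ben).

No, No, No, Yes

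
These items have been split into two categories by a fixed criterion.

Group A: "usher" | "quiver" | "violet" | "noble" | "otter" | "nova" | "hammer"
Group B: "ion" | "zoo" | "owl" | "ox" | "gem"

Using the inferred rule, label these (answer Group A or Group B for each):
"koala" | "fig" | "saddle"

The rule appears to be: length ≥ 4.

Group A, Group B, Group A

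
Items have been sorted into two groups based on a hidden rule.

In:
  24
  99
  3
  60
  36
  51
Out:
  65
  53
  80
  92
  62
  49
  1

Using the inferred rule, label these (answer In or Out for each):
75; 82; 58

In, Out, Out

Checking candidate rules against both groups, what survives is: multiple of 3.
75: 75 = 3·25 — fits, so In. 82: 82 = 3·27 + 1 — fails the rule, so Out. 58: 58 = 3·19 + 1 — fails the rule, so Out.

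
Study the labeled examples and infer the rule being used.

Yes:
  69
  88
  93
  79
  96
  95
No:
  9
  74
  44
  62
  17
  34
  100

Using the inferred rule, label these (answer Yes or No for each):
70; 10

One predicate separates the groups cleanly: digit sum ≥ 12.
70: No (digit sum 7+0 = 7).
10: No (digit sum 1+0 = 1).

No, No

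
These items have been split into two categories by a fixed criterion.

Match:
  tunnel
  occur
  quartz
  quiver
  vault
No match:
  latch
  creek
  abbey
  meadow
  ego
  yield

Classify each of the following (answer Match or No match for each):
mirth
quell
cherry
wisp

The simplest hypothesis consistent with all the labels is: contains 'u'.
mirth: no 'u', does not satisfy this → No match. quell: has 'u', qualifies → Match. cherry: no 'u', does not satisfy this → No match. wisp: no 'u', does not satisfy this → No match.

No match, Match, No match, No match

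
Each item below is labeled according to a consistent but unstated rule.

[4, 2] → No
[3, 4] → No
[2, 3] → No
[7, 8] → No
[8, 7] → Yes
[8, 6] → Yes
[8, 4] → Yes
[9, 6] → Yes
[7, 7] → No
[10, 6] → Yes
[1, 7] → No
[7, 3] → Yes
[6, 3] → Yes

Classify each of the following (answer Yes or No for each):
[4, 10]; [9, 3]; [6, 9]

No, Yes, No

The distinguishing property — first > second AND sum ≥ 7 — holds for all the 'Yes' cases and none of the 'No' cases.
[4, 10]: No (4 < 10, 4+10 = 14).
[9, 3]: Yes (9 > 3, 9+3 = 12).
[6, 9]: No (6 < 9, 6+9 = 15).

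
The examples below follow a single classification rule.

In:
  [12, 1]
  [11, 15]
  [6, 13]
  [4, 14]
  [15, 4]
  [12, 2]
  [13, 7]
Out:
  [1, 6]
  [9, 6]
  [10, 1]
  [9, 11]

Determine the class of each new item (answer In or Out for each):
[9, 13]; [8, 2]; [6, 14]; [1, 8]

In, Out, In, Out

A rule that fits every label: max ≥ 12 — true of each 'In' example, false of each 'Out' one.
[9, 13] → max 13 → In.
[8, 2] → max 8 → Out.
[6, 14] → max 14 → In.
[1, 8] → max 8 → Out.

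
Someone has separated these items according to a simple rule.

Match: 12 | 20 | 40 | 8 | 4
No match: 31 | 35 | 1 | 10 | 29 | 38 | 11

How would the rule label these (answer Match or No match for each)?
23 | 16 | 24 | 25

No match, Match, Match, No match

Checking candidate rules against both groups, what survives is: multiple of 4.
23 → 23 = 4·5 + 3 → No match. 16 → 16 = 4·4 → Match. 24 → 24 = 4·6 → Match. 25 → 25 = 4·6 + 1 → No match.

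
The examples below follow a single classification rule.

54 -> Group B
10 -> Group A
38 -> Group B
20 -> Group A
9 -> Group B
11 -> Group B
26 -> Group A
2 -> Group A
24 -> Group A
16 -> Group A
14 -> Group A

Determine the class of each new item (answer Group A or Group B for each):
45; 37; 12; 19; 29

All 'Group A' examples share one property — even AND at most 26 — and every 'Group B' example lacks it.
45 → 45 is odd, 45 > 26 → Group B. 37 → 37 is odd, 37 > 26 → Group B. 12 → 12 is even, 12 ≤ 26 → Group A. 19 → 19 is odd, 19 ≤ 26 → Group B. 29 → 29 is odd, 29 > 26 → Group B.

Group B, Group B, Group A, Group B, Group B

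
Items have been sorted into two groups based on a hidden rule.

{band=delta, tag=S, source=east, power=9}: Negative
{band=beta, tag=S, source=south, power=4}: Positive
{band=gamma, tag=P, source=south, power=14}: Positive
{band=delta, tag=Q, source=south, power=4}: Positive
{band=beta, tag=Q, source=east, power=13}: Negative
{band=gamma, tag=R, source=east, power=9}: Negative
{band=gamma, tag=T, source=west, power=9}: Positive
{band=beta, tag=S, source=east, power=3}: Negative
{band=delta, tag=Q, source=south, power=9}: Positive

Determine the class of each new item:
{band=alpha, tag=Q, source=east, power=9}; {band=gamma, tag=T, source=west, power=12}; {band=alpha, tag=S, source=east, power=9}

Negative, Positive, Negative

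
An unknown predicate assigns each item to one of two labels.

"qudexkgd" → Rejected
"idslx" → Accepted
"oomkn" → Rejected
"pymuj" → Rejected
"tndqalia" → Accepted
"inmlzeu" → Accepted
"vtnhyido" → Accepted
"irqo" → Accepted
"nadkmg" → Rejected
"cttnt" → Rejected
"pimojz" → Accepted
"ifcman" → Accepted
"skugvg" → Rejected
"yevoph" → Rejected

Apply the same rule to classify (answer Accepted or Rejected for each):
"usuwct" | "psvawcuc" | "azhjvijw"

Rejected, Rejected, Accepted

All 'Accepted' examples share one property — contains 'i' — and every 'Rejected' example lacks it.
"usuwct": no 'i', lacks this property → Rejected.
"psvawcuc": no 'i', lacks this property → Rejected.
"azhjvijw": has 'i', matches → Accepted.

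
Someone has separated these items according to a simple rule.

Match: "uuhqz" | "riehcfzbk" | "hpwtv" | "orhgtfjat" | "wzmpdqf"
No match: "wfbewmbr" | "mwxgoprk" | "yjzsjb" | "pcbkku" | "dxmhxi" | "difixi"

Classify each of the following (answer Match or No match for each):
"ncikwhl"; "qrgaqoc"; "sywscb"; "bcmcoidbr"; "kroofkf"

Looking at the examples, the only property every 'Match' case has and every 'No match' case lacks is: odd length.
"ncikwhl": length 7, fits → Match.
"qrgaqoc": length 7, fits → Match.
"sywscb": length 6, fails the rule → No match.
"bcmcoidbr": length 9, fits → Match.
"kroofkf": length 7, fits → Match.

Match, Match, No match, Match, Match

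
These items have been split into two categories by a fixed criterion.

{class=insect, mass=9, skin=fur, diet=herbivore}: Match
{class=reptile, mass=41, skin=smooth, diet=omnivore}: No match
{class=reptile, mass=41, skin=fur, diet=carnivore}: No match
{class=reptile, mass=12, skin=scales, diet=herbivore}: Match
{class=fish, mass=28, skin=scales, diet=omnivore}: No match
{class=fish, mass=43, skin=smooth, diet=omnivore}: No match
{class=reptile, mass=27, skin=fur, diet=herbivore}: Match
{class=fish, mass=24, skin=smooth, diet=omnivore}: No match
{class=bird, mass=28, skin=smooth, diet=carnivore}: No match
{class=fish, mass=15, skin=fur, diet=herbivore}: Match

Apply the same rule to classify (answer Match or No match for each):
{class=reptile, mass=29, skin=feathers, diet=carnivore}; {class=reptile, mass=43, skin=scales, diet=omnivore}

No match, No match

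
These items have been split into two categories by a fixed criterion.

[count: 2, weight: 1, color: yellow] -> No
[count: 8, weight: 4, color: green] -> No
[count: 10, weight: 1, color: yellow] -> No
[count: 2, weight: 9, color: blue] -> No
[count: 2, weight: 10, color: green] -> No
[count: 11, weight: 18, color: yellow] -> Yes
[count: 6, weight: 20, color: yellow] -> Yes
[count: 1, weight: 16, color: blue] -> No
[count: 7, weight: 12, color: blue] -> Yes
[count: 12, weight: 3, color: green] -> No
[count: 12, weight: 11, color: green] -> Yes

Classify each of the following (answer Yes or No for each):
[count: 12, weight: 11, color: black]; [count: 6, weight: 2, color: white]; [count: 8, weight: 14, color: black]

Yes, No, Yes

Rule: count ≥ 6 AND weight ≥ 9. This holds for each 'Yes' example and fails for each 'No' one.
[count: 12, weight: 11, color: black] → count = 12, weight = 11 → Yes.
[count: 6, weight: 2, color: white] → count = 6, weight = 2 → No.
[count: 8, weight: 14, color: black] → count = 8, weight = 14 → Yes.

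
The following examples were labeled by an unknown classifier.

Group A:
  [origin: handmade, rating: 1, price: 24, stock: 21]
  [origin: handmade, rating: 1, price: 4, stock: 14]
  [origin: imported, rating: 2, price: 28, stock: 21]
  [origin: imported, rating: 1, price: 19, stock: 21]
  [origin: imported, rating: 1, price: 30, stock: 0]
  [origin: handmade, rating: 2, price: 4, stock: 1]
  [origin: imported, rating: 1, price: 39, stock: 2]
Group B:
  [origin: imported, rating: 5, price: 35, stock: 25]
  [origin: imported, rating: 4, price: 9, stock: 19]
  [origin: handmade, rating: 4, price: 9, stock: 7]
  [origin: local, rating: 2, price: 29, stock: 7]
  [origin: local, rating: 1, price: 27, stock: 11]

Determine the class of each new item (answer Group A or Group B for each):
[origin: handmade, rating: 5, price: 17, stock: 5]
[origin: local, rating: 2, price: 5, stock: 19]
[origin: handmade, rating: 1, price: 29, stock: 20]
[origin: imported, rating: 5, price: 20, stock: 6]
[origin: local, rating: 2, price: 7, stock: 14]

Group B, Group B, Group A, Group B, Group B

A rule that fits every label: origin is not local AND rating ≤ 2 — true of each 'Group A' example, false of each 'Group B' one.
[origin: handmade, rating: 5, price: 17, stock: 5] — origin is handmade, rating = 5, hence Group B. [origin: local, rating: 2, price: 5, stock: 19] — origin is local, rating = 2, hence Group B. [origin: handmade, rating: 1, price: 29, stock: 20] — origin is handmade, rating = 1, hence Group A. [origin: imported, rating: 5, price: 20, stock: 6] — origin is imported, rating = 5, hence Group B. [origin: local, rating: 2, price: 7, stock: 14] — origin is local, rating = 2, hence Group B.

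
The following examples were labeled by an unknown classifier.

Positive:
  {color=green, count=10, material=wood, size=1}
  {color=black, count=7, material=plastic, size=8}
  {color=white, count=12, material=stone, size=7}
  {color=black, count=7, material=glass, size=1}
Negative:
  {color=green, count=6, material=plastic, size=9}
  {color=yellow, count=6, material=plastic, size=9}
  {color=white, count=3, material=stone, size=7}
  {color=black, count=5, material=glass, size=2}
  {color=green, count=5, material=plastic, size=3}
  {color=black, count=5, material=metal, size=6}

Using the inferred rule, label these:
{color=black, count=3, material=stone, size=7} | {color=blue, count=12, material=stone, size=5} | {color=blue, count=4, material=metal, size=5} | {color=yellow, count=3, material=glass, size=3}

The pattern is that an item is 'Positive' exactly when: count ≥ 7.
{color=black, count=3, material=stone, size=7}: count = 3 — fails the rule, so Negative. {color=blue, count=12, material=stone, size=5}: count = 12 — fits, so Positive. {color=blue, count=4, material=metal, size=5}: count = 4 — fails the rule, so Negative. {color=yellow, count=3, material=glass, size=3}: count = 3 — fails the rule, so Negative.

Negative, Positive, Negative, Negative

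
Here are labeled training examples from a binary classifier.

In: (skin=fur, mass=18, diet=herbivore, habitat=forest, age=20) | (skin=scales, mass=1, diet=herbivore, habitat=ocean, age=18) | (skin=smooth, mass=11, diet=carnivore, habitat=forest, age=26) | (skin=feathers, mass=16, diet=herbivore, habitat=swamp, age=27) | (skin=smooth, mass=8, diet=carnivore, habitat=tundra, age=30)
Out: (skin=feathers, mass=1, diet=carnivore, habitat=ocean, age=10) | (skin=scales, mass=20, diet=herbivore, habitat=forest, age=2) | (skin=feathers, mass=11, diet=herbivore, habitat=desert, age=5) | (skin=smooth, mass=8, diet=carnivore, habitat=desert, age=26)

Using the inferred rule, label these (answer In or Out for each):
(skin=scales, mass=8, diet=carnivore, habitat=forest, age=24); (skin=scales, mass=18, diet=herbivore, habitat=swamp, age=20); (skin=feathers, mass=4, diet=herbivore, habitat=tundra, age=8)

The simplest hypothesis consistent with all the labels is: habitat is not desert AND age ≥ 18.
(skin=scales, mass=8, diet=carnivore, habitat=forest, age=24) → habitat is forest, age = 24 → In.
(skin=scales, mass=18, diet=herbivore, habitat=swamp, age=20) → habitat is swamp, age = 20 → In.
(skin=feathers, mass=4, diet=herbivore, habitat=tundra, age=8) → habitat is tundra, age = 8 → Out.

In, In, Out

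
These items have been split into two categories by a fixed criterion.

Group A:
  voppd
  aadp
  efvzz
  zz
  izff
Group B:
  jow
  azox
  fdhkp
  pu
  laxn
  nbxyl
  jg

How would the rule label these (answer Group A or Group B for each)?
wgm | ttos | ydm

Group B, Group A, Group B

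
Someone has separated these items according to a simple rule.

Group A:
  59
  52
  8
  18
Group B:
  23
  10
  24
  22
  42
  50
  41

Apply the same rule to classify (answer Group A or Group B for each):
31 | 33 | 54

Group B, Group B, Group A

A rule that fits every label: digit sum ≥ 7 — true of each 'Group A' example, false of each 'Group B' one.
31: Group B (digit sum 3+1 = 4).
33: Group B (digit sum 3+3 = 6).
54: Group A (digit sum 5+4 = 9).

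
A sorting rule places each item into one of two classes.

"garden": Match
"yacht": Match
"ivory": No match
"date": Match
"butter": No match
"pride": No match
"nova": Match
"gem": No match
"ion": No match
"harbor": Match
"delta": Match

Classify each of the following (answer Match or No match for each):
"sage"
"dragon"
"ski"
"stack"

Checking candidate rules against both groups, what survives is: contains 'a'.
"sage": has 'a', has this property → Match. "dragon": has 'a', has this property → Match. "ski": no 'a', fails the rule → No match. "stack": has 'a', has this property → Match.

Match, Match, No match, Match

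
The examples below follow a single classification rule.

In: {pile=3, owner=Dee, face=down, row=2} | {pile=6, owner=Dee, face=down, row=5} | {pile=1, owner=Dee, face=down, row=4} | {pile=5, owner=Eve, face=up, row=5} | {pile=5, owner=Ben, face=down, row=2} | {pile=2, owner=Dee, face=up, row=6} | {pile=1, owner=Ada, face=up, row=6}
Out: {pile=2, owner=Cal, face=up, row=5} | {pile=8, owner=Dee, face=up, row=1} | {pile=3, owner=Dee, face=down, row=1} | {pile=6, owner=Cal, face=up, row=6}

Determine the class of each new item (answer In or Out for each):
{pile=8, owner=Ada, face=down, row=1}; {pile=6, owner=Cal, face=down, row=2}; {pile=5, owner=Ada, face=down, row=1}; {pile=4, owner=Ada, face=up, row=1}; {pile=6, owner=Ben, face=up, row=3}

All 'In' examples share one property — owner is not Cal AND row ≥ 2 — and every 'Out' example lacks it.

Out, Out, Out, Out, In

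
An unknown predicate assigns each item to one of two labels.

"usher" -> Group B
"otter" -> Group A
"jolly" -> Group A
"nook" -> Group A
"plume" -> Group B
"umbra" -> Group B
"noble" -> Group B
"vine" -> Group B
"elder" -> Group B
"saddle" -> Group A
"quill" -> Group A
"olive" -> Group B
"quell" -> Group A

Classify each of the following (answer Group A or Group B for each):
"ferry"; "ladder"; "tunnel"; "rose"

Every 'Group A' example satisfies: has a double letter. None of the 'Group B' examples do.
"ferry": 'rr' doubled, checks out → Group A.
"ladder": 'dd' doubled, checks out → Group A.
"tunnel": 'nn' doubled, checks out → Group A.
"rose": no doubled letter, fails the rule → Group B.

Group A, Group A, Group A, Group B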